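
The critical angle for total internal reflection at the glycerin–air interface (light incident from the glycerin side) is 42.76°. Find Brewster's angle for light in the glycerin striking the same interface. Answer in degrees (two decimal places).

n₂/n₁ = sin θ_c = sin 42.76° = 0.6789.
tan θ_B equals the same ratio, so θ_B = arctan(0.6789) = 34.17°.

θ_B ≈ 34.17°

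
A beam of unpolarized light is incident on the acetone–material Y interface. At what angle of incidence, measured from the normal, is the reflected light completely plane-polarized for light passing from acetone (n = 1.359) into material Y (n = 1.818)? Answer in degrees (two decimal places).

θ_B ≈ 53.22°

The reflected p-component vanishes when tan θ_B = n₂/n₁.
Here n₂/n₁ = 1.818/1.359 = 1.3377, and Brewster's law gives tan θ_B = n₂/n₁. Taking the arctangent, θ_B = 53.22°.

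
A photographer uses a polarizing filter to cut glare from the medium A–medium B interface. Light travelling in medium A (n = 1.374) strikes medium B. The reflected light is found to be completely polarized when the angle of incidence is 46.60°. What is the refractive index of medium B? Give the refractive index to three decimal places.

n ≈ 1.453

Full polarization of the reflected beam means tan θ_B = n₂/n₁, where n₁ is the incident medium (medium A).
n₂ = n₁ tan θ_B = 1.374 × tan 46.60° = 1.453.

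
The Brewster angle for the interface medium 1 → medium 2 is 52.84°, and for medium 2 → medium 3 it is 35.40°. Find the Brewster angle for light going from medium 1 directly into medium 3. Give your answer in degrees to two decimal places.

θ_B ≈ 43.16°

tan θ_B(1→2) = n₂/n₁ = tan 52.84° = 1.3194.
tan θ_B(2→3) = n₃/n₂ = tan 35.40° = 0.7107.
So n₃/n₁ = (n₂/n₁)(n₃/n₂) = 1.3194 × 0.7107 = 0.9376.
θ_B(1→3) = arctan(0.9376) = 43.16°.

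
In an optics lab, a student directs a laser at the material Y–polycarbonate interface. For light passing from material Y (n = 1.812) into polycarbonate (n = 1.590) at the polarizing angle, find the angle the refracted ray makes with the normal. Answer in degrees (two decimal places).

θ_t ≈ 48.73°

tan θ_B = n₂/n₁ = 1.590/1.812 = 0.8775, so θ_B = 41.27°.
The refracted ray is perpendicular to the reflected ray, so θ_t = 90° − θ_B = 48.73°.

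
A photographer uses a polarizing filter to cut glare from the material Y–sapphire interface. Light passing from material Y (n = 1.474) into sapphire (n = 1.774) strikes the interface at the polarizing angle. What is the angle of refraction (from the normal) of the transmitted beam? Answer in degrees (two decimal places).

First find Brewster's angle: tan θ_B = 1.774/1.474 = 1.2035, giving θ_B = 50.28°.
At Brewster's angle the reflected and refracted rays are perpendicular, so θ_t = 90° − θ_B = 90° − 50.28° = 39.72°.

θ_t ≈ 39.72°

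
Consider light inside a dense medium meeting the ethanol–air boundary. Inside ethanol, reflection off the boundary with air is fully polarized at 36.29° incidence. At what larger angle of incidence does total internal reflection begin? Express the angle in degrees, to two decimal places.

From Brewster, n₂/n₁ = tan θ_B = tan 36.29° = 0.7343.
Then sin θ_c = n₂/n₁ = 0.7343, so θ_c = arcsin 0.7343 = 47.25°.

θ_c ≈ 47.25°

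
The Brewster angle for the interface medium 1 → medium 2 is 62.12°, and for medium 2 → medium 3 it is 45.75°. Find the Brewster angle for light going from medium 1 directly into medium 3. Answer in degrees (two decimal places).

θ_B ≈ 62.74°

n₂/n₁ = tan 62.12° = 1.8903 and n₃/n₂ = tan 45.75° = 1.0265.
n₃/n₁ = 1.9404. Then tan θ_B(1→3) = n₃/n₁, so θ_B(1→3) = arctan(1.9404) = 62.74°.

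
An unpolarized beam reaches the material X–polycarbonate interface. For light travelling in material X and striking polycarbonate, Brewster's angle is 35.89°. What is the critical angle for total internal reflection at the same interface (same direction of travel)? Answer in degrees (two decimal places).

θ_c ≈ 46.35°

n₂/n₁ = tan 35.89° = 0.7236; the critical angle satisfies sin θ_c = n₂/n₁.
θ_c = arcsin(0.7236) = 46.35°.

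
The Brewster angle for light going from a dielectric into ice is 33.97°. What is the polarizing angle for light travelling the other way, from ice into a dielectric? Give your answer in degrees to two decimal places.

θ_B' ≈ 56.03°

The two Brewster angles are complementary: θ_B' = 90° − θ_B = 90° − 33.97° = 56.03°.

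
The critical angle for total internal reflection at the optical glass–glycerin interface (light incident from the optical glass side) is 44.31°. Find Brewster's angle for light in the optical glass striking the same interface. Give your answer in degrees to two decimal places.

sin θ_c = n₂/n₁, so n₂/n₁ = sin 44.31° = 0.6985.
Brewster: tan θ_B = n₂/n₁ = 0.6985.
θ_B = arctan(0.6985) = 34.94°.

θ_B ≈ 34.94°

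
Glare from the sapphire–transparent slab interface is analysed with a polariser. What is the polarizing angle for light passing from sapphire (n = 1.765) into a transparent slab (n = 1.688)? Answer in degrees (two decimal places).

Brewster's condition: tan θ_B = n₂/n₁ = 1.688/1.765 = 0.9564.
θ_B = arctan(0.9564) = 43.72°.

θ_B ≈ 43.72°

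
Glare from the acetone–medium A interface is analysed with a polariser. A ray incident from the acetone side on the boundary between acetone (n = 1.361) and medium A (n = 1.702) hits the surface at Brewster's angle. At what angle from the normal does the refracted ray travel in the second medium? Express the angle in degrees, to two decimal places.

θ_B = arctan(n₂/n₁) = arctan(1.702/1.361) = 51.35°.
At Brewster's angle the reflected and refracted rays are perpendicular, so θ_t = 90° − θ_B = 90° − 51.35° = 38.65°.

θ_t ≈ 38.65°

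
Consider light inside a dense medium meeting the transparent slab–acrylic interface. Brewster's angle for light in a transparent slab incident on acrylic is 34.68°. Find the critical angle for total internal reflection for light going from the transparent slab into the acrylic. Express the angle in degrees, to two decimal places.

n₂/n₁ = tan 34.68° = 0.6919; the critical angle satisfies sin θ_c = n₂/n₁.
θ_c = arcsin(0.6919) = 43.78°.

θ_c ≈ 43.78°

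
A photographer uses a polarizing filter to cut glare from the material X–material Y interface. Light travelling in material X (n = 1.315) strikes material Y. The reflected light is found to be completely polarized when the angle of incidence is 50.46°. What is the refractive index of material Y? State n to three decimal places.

At Brewster's angle, tan θ_B = n₂/n₁ with n₁ on the incident side (material X) and n₂ on the transmitted side (material Y).
n₂ = n₁ tan θ_B = 1.315 × tan 50.46° = 1.593.

n ≈ 1.593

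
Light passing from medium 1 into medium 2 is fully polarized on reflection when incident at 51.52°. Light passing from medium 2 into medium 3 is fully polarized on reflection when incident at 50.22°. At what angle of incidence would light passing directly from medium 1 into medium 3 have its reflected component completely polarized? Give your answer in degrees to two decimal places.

θ_B ≈ 56.50°

n₂/n₁ = tan 51.52° = 1.2581 and n₃/n₂ = tan 50.22° = 1.2011.
Multiplying, n₃/n₁ = 1.2581 × 1.2011 = 1.5111, and θ_B(1→3) = arctan 1.5111 = 56.50°.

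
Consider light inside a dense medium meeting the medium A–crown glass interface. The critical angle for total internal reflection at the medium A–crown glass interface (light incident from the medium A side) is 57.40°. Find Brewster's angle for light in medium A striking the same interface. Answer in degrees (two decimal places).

θ_B ≈ 40.11°

n₂/n₁ = sin θ_c = sin 57.40° = 0.8425.
tan θ_B equals the same ratio, so θ_B = arctan(0.8425) = 40.11°.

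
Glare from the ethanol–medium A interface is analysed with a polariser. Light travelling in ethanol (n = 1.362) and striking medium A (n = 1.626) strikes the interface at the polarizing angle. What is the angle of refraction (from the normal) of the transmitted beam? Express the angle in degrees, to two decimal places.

θ_t ≈ 39.95°

First find Brewster's angle: tan θ_B = 1.626/1.362 = 1.1938, giving θ_B = 50.05°.
The refracted ray is perpendicular to the reflected ray, so θ_t = 90° − θ_B = 39.95°.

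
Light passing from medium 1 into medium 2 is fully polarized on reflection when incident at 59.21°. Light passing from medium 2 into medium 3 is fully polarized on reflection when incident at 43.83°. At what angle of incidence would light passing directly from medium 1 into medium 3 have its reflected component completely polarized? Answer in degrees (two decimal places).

n₂/n₁ = tan 59.21° = 1.6782 and n₃/n₂ = tan 43.83° = 0.9600.
Multiplying, n₃/n₁ = 1.6782 × 0.9600 = 1.6110, and θ_B(1→3) = arctan 1.6110 = 58.17°.

θ_B ≈ 58.17°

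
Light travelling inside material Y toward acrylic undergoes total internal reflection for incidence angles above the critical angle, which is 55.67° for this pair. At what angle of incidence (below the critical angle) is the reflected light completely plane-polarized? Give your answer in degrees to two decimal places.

n₂/n₁ = sin θ_c = sin 55.67° = 0.8258.
tan θ_B equals the same ratio, so θ_B = arctan(0.8258) = 39.55°.

θ_B ≈ 39.55°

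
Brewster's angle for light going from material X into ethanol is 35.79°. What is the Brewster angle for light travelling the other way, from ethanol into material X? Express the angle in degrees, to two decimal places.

tan θ_B' = n₁/n₂ = 1/tan θ_B, so θ_B' = 90° − θ_B.
θ_B' = 90° − 35.79° = 54.21°.

θ_B' ≈ 54.21°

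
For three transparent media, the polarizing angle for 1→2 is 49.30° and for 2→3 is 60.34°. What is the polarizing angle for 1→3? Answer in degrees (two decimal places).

θ_B ≈ 63.90°

tan θ_B(1→2) = n₂/n₁ = tan 49.30° = 1.1626.
tan θ_B(2→3) = n₃/n₂ = tan 60.34° = 1.7560.
n₃/n₁ = 2.0416. Then tan θ_B(1→3) = n₃/n₁, so θ_B(1→3) = arctan(2.0416) = 63.90°.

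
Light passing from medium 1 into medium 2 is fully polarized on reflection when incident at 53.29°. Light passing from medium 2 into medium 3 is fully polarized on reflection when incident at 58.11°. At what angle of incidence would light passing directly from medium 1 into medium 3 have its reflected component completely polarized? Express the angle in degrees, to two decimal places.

Each Brewster angle gives a ratio: n₂/n₁ = tan 53.29° = 1.3411, n₃/n₂ = tan 58.11° = 1.6072.
So n₃/n₁ = (n₂/n₁)(n₃/n₂) = 1.3411 × 1.6072 = 2.1554.
θ_B(1→3) = arctan(2.1554) = 65.11°.

θ_B ≈ 65.11°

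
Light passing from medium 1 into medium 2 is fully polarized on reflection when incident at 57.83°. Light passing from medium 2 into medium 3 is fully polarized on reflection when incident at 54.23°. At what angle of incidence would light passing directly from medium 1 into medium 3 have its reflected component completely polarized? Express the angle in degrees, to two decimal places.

tan θ_B(1→2) = n₂/n₁ = tan 57.83° = 1.5898.
tan θ_B(2→3) = n₃/n₂ = tan 54.23° = 1.3881.
Multiplying, n₃/n₁ = 1.5898 × 1.3881 = 2.2068, and θ_B(1→3) = arctan 2.2068 = 65.62°.

θ_B ≈ 65.62°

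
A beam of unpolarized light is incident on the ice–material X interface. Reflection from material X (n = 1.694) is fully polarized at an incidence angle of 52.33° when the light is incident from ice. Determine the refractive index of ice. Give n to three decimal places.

n ≈ 1.308

At the polarizing angle, tan θ_B = n₂/n₁ with n₁ on the incident side (ice) and n₂ on the transmitted side (material X).
n₁ = n₂ / tan θ_B = 1.694 / tan 52.33° = 1.308.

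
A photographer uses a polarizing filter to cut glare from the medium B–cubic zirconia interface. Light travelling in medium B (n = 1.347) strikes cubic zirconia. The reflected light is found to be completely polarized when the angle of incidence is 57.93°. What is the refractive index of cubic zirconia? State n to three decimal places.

Brewster's law: tan θ_B = n₂/n₁ (light incident in medium B, refracted into cubic zirconia).
n₂ = n₁ tan θ_B = 1.347 × tan 57.93° = 2.150.

n ≈ 2.150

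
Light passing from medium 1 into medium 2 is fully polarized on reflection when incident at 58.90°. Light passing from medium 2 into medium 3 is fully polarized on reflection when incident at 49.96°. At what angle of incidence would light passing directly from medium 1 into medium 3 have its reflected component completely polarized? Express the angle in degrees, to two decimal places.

Each Brewster angle gives a ratio: n₂/n₁ = tan 58.90° = 1.6577, n₃/n₂ = tan 49.96° = 1.1901.
n₃/n₁ = 1.9728. Then tan θ_B(1→3) = n₃/n₁, so θ_B(1→3) = arctan(1.9728) = 63.12°.

θ_B ≈ 63.12°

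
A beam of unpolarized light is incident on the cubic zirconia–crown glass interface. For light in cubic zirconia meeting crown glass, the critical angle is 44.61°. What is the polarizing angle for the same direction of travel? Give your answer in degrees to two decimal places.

θ_B ≈ 35.08°

n₂/n₁ = sin θ_c = sin 44.61° = 0.7023.
tan θ_B equals the same ratio, so θ_B = arctan(0.7023) = 35.08°.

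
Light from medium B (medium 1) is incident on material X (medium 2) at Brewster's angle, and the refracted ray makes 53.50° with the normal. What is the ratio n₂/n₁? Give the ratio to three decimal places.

θ_B + θ_t = 90°, so θ_B = 90° − 53.50° = 36.50°.
Then n₂/n₁ = tan θ_B = tan 36.50° = 0.740.

n₂/n₁ ≈ 0.740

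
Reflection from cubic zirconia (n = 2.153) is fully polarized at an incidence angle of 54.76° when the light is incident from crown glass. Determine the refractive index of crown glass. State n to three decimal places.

Full polarization of the reflected beam means tan θ_B = n₂/n₁, where n₁ is the incident medium (crown glass).
n₁ = n₂ / tan θ_B = 2.153 / tan 54.76° = 1.521.

n ≈ 1.521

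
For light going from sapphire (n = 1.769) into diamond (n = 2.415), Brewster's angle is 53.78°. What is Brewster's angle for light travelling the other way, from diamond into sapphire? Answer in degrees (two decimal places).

θ_B' ≈ 36.22°

The two Brewster angles are complementary: θ_B' = 90° − θ_B = 90° − 53.78° = 36.22°.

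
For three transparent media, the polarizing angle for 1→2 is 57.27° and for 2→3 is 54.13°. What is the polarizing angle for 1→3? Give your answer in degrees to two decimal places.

θ_B ≈ 65.07°

tan θ_B(1→2) = n₂/n₁ = tan 57.27° = 1.5559.
tan θ_B(2→3) = n₃/n₂ = tan 54.13° = 1.3830.
So n₃/n₁ = (n₂/n₁)(n₃/n₂) = 1.5559 × 1.3830 = 2.1517.
θ_B(1→3) = arctan(2.1517) = 65.07°.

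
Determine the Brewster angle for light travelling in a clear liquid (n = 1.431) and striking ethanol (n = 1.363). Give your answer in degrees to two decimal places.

Brewster's condition: tan θ_B = n₂/n₁ = 1.363/1.431 = 0.9525.
θ_B = arctan(0.9525) = 43.61°.

θ_B ≈ 43.61°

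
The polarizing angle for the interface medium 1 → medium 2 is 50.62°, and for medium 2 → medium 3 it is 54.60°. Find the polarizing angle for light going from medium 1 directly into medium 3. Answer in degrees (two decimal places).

Each Brewster angle gives a ratio: n₂/n₁ = tan 50.62° = 1.2183, n₃/n₂ = tan 54.60° = 1.4071.
n₃/n₁ = 1.7143. Then tan θ_B(1→3) = n₃/n₁, so θ_B(1→3) = arctan(1.7143) = 59.74°.

θ_B ≈ 59.74°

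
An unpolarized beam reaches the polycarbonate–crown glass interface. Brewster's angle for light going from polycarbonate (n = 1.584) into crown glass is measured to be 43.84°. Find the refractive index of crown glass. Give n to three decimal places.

n ≈ 1.521

At Brewster's angle, tan θ_B = n₂/n₁ with n₁ on the incident side (polycarbonate) and n₂ on the transmitted side (crown glass).
n₂ = n₁ tan θ_B = 1.584 × tan 43.84° = 1.521.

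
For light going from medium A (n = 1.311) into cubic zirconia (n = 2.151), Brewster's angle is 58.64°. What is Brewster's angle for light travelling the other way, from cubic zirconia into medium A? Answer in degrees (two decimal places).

θ_B' ≈ 31.36°

tan θ_B' = n₁/n₂ = 1/tan θ_B, so θ_B' = 90° − θ_B.
θ_B' = 90° − 58.64° = 31.36°.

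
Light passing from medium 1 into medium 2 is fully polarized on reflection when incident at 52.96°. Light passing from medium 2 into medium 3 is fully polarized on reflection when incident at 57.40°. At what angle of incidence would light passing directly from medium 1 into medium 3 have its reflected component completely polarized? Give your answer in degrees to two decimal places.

θ_B ≈ 64.24°

Each Brewster angle gives a ratio: n₂/n₁ = tan 52.96° = 1.3251, n₃/n₂ = tan 57.40° = 1.5637.
Multiplying, n₃/n₁ = 1.3251 × 1.5637 = 2.0720, and θ_B(1→3) = arctan 2.0720 = 64.24°.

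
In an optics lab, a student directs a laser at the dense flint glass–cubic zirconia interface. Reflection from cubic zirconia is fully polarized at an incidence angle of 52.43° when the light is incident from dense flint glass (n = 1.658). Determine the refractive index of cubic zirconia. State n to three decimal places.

At the Brewster angle, tan θ_B = n₂/n₁ with n₁ on the incident side (dense flint glass) and n₂ on the transmitted side (cubic zirconia).
n₂ = n₁ tan θ_B = 1.658 × tan 52.43° = 2.155.

n ≈ 2.155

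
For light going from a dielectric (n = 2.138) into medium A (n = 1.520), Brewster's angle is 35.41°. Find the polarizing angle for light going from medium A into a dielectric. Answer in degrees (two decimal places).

θ_B' ≈ 54.59°

The two Brewster angles are complementary: θ_B' = 90° − θ_B = 90° − 35.41° = 54.59°.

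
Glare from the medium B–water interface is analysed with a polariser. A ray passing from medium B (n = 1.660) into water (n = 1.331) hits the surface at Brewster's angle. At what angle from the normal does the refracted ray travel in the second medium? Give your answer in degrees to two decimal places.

θ_t ≈ 51.28°

First find Brewster's angle: tan θ_B = 1.331/1.660 = 0.8018, giving θ_B = 38.72°.
Since θ_B + θ_t = 90° at Brewster incidence, θ_t = 90° − 38.72° = 51.28°.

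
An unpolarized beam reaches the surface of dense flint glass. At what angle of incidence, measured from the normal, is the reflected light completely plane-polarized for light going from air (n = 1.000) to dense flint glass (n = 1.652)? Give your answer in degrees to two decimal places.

θ_B ≈ 58.81°

Brewster's condition: tan θ_B = n₂/n₁ = 1.652/1.000 = 1.6520.
θ_B = arctan(1.6520) = 58.81°.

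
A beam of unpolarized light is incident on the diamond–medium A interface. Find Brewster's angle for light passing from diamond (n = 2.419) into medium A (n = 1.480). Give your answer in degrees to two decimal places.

tan θ_B = n₂/n₁ = 1.480/2.419 = 0.6118.
So θ_B = arctan 0.6118 = 31.46°.

θ_B ≈ 31.46°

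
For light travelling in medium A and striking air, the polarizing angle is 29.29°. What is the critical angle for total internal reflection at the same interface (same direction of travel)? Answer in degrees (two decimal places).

From Brewster, n₂/n₁ = tan θ_B = tan 29.29° = 0.5609.
Then sin θ_c = n₂/n₁ = 0.5609, so θ_c = arcsin 0.5609 = 34.12°.

θ_c ≈ 34.12°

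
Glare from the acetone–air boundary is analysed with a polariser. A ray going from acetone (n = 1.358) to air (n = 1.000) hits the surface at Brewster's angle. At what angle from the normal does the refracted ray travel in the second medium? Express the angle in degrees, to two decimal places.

tan θ_B = n₂/n₁ = 1.000/1.358 = 0.7364, so θ_B = 36.37°.
At Brewster's angle the reflected and refracted rays are perpendicular, so θ_t = 90° − θ_B = 90° − 36.37° = 53.63°.

θ_t ≈ 53.63°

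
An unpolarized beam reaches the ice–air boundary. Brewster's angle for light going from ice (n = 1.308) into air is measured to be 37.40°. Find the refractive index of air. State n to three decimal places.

n ≈ 1.000

At Brewster's angle, tan θ_B = n₂/n₁ with n₁ on the incident side (ice) and n₂ on the transmitted side (air).
n₂ = n₁ tan θ_B = 1.308 × tan 37.40° = 1.000.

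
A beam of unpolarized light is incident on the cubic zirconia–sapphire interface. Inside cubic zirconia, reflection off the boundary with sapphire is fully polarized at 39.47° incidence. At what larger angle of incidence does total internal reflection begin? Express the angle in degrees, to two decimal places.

θ_c ≈ 55.43°

n₂/n₁ = tan 39.47° = 0.8235; the critical angle satisfies sin θ_c = n₂/n₁.
θ_c = arcsin(0.8235) = 55.43°.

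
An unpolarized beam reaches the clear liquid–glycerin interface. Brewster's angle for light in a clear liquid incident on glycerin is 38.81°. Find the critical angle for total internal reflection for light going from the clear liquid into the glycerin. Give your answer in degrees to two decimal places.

From Brewster, n₂/n₁ = tan θ_B = tan 38.81° = 0.8043.
Then sin θ_c = n₂/n₁ = 0.8043, so θ_c = arcsin 0.8043 = 53.54°.

θ_c ≈ 53.54°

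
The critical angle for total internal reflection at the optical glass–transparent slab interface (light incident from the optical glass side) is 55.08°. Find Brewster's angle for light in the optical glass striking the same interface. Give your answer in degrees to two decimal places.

n₂/n₁ = sin θ_c = sin 55.08° = 0.8200.
tan θ_B equals the same ratio, so θ_B = arctan(0.8200) = 39.35°.

θ_B ≈ 39.35°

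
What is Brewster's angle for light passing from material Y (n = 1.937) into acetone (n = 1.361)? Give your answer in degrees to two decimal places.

θ_B ≈ 35.09°

Here n₂/n₁ = 1.361/1.937 = 0.7026, and Brewster's law gives tan θ_B = n₂/n₁. Taking the arctangent, θ_B = 35.09°.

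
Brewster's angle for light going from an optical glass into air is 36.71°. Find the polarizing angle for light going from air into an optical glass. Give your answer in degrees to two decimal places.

The two Brewster angles are complementary: θ_B' = 90° − θ_B = 90° − 36.71° = 53.29°.

θ_B' ≈ 53.29°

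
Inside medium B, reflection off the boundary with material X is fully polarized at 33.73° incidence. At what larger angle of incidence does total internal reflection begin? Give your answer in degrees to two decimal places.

From Brewster, n₂/n₁ = tan θ_B = tan 33.73° = 0.6677.
Then sin θ_c = n₂/n₁ = 0.6677, so θ_c = arcsin 0.6677 = 41.89°.

θ_c ≈ 41.89°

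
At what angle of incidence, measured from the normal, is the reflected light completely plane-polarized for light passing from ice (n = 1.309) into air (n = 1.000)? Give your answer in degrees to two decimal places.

θ_B ≈ 37.38°

At Brewster's angle the reflected and refracted rays are perpendicular, which with Snell's law gives tan θ_B = n₂/n₁.
Brewster's condition: tan θ_B = n₂/n₁ = 1.000/1.309 = 0.7639.
θ_B = arctan(0.7639) = 37.38°.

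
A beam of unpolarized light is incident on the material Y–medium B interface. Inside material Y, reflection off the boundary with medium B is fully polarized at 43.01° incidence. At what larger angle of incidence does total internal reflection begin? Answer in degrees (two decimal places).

tan θ_B = n₂/n₁ = tan 43.01° = 0.9328.
Total internal reflection: sin θ_c = n₂/n₁ = 0.9328.
θ_c = arcsin(0.9328) = 68.88°.

θ_c ≈ 68.88°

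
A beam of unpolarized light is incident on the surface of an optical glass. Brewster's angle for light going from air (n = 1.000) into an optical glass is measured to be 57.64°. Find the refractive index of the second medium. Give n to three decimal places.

Brewster's law: tan θ_B = n₂/n₁ (light incident in air, refracted into an optical glass).
n₂ = n₁ tan θ_B = 1.000 × tan 57.64° = 1.578.

n ≈ 1.578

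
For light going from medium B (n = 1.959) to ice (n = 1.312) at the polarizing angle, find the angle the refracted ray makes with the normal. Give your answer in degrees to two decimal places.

θ_t ≈ 56.19°

tan θ_B = n₂/n₁ = 1.312/1.959 = 0.6697, so θ_B = 33.81°.
At Brewster's angle the reflected and refracted rays are perpendicular, so θ_t = 90° − θ_B = 90° − 33.81° = 56.19°.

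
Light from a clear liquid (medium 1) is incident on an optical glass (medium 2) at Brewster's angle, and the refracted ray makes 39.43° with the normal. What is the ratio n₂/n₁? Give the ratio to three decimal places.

At Brewster incidence θ_B = 90° − θ_t = 90° − 39.43° = 50.57°.
Then n₂/n₁ = tan θ_B = tan 50.57° = 1.216.

n₂/n₁ ≈ 1.216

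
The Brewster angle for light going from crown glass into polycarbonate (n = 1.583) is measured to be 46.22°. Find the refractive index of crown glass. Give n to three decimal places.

n ≈ 1.517

Brewster's law: tan θ_B = n₂/n₁ (light incident in crown glass, refracted into polycarbonate).
n₁ = n₂ / tan θ_B = 1.583 / tan 46.22° = 1.517.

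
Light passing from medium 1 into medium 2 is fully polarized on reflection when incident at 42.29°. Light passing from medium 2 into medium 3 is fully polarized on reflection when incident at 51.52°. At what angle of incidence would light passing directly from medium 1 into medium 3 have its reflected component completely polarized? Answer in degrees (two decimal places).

θ_B ≈ 48.85°

n₂/n₁ = tan 42.29° = 0.9096 and n₃/n₂ = tan 51.52° = 1.2581.
So n₃/n₁ = (n₂/n₁)(n₃/n₂) = 0.9096 × 1.2581 = 1.1444.
θ_B(1→3) = arctan(1.1444) = 48.85°.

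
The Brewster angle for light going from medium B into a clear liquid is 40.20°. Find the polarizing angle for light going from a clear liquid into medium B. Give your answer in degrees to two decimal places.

Reversing the direction swaps n₁ and n₂, so tan θ_B' = 1/tan θ_B and θ_B' = 90° − θ_B.
Hence θ_B' = 90° − 40.20° = 49.80°.

θ_B' ≈ 49.80°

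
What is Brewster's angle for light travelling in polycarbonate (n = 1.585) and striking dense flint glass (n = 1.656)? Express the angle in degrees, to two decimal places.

θ_B ≈ 46.25°

tan θ_B = n₂/n₁ = 1.656/1.585 = 1.0448. Taking the arctangent, θ_B = 46.25°.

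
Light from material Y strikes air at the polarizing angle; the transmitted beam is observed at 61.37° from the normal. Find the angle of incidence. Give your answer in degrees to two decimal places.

θ_B ≈ 28.63°

Brewster's condition makes the reflected and refracted beams perpendicular: θ_B + θ_t = 90°.
θ_B = 90° − 61.37° = 28.63°.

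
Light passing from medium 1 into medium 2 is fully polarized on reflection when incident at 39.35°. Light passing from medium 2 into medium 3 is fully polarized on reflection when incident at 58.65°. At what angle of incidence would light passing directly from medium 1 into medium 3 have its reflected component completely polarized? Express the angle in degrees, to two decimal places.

θ_B ≈ 53.39°

n₂/n₁ = tan 39.35° = 0.8199 and n₃/n₂ = tan 58.65° = 1.6415.
So n₃/n₁ = (n₂/n₁)(n₃/n₂) = 0.8199 × 1.6415 = 1.3459.
θ_B(1→3) = arctan(1.3459) = 53.39°.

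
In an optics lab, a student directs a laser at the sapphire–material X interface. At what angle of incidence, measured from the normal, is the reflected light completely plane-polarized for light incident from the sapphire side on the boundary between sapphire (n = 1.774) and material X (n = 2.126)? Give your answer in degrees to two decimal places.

θ_B ≈ 50.16°

The reflected p-component vanishes when tan θ_B = n₂/n₁.
Here n₂/n₁ = 2.126/1.774 = 1.1984, and Brewster's law gives tan θ_B = n₂/n₁.
So θ_B = arctan 1.1984 = 50.16°.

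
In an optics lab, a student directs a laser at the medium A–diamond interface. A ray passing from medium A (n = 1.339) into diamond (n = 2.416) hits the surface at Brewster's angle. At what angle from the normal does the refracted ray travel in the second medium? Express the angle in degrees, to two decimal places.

tan θ_B = n₂/n₁ = 2.416/1.339 = 1.8043, so θ_B = 61.00°.
Since θ_B + θ_t = 90° at Brewster incidence, θ_t = 90° − 61.00° = 29.00°.

θ_t ≈ 29.00°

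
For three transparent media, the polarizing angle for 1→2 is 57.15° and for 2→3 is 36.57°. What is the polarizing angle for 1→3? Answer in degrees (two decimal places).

tan θ_B(1→2) = n₂/n₁ = tan 57.15° = 1.5487.
tan θ_B(2→3) = n₃/n₂ = tan 36.57° = 0.7419.
So n₃/n₁ = (n₂/n₁)(n₃/n₂) = 1.5487 × 0.7419 = 1.1489.
θ_B(1→3) = arctan(1.1489) = 48.96°.

θ_B ≈ 48.96°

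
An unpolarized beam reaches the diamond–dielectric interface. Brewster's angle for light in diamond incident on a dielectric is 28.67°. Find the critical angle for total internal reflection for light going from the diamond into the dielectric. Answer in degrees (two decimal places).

θ_c ≈ 33.15°

From Brewster, n₂/n₁ = tan θ_B = tan 28.67° = 0.5468.
Then sin θ_c = n₂/n₁ = 0.5468, so θ_c = arcsin 0.5468 = 33.15°.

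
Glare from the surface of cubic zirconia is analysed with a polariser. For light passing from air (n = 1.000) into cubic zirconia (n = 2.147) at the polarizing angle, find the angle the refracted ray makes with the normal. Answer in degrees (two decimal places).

θ_B = arctan(n₂/n₁) = arctan(2.147/1.000) = 65.03°.
At Brewster's angle the reflected and refracted rays are perpendicular, so θ_t = 90° − θ_B = 90° − 65.03° = 24.97°.

θ_t ≈ 24.97°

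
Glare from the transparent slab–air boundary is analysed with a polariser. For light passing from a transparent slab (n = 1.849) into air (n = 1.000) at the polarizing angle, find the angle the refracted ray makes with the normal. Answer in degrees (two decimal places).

θ_B = arctan(n₂/n₁) = arctan(1.000/1.849) = 28.41°.
Since θ_B + θ_t = 90° at Brewster incidence, θ_t = 90° − 28.41° = 61.59°.

θ_t ≈ 61.59°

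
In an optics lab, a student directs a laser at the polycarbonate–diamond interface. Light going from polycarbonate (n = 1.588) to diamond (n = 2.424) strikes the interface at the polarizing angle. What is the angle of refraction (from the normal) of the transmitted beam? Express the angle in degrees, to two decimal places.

θ_t ≈ 33.23°

tan θ_B = n₂/n₁ = 2.424/1.588 = 1.5264, so θ_B = 56.77°.
Since θ_B + θ_t = 90° at Brewster incidence, θ_t = 90° − 56.77° = 33.23°.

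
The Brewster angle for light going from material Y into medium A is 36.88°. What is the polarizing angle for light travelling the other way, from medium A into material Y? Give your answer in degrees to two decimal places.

tan θ_B' = n₁/n₂ = 1/tan θ_B, so θ_B' = 90° − θ_B.
θ_B' = 90° − 36.88° = 53.12°.

θ_B' ≈ 53.12°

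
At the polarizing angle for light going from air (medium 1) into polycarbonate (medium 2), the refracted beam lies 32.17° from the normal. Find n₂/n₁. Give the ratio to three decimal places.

θ_B + θ_t = 90°, so θ_B = 90° − 32.17° = 57.83°.
Then n₂/n₁ = tan θ_B = tan 57.83° = 1.590.

n₂/n₁ ≈ 1.590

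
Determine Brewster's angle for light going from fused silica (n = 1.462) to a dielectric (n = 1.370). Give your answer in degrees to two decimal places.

θ_B ≈ 43.14°

Here n₂/n₁ = 1.370/1.462 = 0.9371, and Brewster's law gives tan θ_B = n₂/n₁.
So θ_B = arctan 0.9371 = 43.14°.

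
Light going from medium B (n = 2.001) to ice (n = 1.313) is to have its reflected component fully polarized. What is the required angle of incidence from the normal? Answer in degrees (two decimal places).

θ_B ≈ 33.27°

tan θ_B = n₂/n₁ = 1.313/2.001 = 0.6562.
So θ_B = arctan 0.6562 = 33.27°.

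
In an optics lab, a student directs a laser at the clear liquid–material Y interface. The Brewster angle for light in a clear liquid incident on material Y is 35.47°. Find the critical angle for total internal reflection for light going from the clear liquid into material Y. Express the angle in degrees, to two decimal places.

θ_c ≈ 45.44°

tan θ_B = n₂/n₁ = tan 35.47° = 0.7125.
Total internal reflection: sin θ_c = n₂/n₁ = 0.7125.
θ_c = arcsin(0.7125) = 45.44°.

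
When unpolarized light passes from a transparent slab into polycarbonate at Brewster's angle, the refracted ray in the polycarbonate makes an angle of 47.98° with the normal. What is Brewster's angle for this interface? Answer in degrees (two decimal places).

Brewster's condition makes the reflected and refracted beams perpendicular: θ_B + θ_t = 90°.
θ_B = 90° − 47.98° = 42.02°.

θ_B ≈ 42.02°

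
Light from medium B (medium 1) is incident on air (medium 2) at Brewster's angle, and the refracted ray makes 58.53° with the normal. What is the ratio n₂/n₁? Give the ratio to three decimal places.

n₂/n₁ ≈ 0.612

At Brewster incidence θ_B = 90° − θ_t = 90° − 58.53° = 31.47°.
tan θ_B = n₂/n₁, so n₂/n₁ = tan 31.47° = 0.612.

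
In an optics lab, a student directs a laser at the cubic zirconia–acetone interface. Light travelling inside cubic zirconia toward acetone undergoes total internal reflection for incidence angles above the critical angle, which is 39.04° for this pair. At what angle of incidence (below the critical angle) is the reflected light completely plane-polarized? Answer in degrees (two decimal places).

n₂/n₁ = sin θ_c = sin 39.04° = 0.6299.
tan θ_B equals the same ratio, so θ_B = arctan(0.6299) = 32.21°.

θ_B ≈ 32.21°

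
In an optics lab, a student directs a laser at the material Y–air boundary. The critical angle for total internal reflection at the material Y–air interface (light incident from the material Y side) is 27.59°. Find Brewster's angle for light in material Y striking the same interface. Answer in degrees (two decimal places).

θ_B ≈ 24.85°

At the critical angle sin θ_c = n₂/n₁, giving n₂/n₁ = sin 27.59° = 0.4631.
Then tan θ_B = n₂/n₁ = 0.4631, so θ_B = arctan 0.4631 = 24.85°.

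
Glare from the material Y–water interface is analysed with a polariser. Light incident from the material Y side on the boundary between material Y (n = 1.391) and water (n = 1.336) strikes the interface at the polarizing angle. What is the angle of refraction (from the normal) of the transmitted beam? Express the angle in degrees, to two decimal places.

θ_B = arctan(n₂/n₁) = arctan(1.336/1.391) = 43.84°.
Since θ_B + θ_t = 90° at Brewster incidence, θ_t = 90° − 43.84° = 46.16°.

θ_t ≈ 46.16°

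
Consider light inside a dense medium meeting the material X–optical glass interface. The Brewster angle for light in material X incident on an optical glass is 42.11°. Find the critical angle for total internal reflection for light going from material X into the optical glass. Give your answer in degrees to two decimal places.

tan θ_B = n₂/n₁ = tan 42.11° = 0.9039.
Total internal reflection: sin θ_c = n₂/n₁ = 0.9039.
θ_c = arcsin(0.9039) = 64.67°.

θ_c ≈ 64.67°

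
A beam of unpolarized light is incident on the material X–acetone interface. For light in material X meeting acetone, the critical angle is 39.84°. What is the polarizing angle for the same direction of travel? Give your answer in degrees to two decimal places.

n₂/n₁ = sin θ_c = sin 39.84° = 0.6406.
tan θ_B equals the same ratio, so θ_B = arctan(0.6406) = 32.65°.

θ_B ≈ 32.65°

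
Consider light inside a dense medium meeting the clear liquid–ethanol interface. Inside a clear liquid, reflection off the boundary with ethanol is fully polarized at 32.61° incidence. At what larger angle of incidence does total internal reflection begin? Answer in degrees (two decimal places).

tan θ_B = n₂/n₁ = tan 32.61° = 0.6398.
Total internal reflection: sin θ_c = n₂/n₁ = 0.6398.
θ_c = arcsin(0.6398) = 39.77°.

θ_c ≈ 39.77°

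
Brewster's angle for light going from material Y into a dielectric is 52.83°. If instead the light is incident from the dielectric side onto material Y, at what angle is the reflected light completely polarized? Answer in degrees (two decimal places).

Reversing the direction swaps n₁ and n₂, so tan θ_B' = 1/tan θ_B and θ_B' = 90° − θ_B.
Hence θ_B' = 90° − 52.83° = 37.17°.

θ_B' ≈ 37.17°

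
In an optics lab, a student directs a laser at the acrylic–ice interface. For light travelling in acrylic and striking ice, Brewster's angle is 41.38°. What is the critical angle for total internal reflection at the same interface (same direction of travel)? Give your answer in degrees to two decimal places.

θ_c ≈ 61.76°

tan θ_B = n₂/n₁ = tan 41.38° = 0.8810.
Total internal reflection: sin θ_c = n₂/n₁ = 0.8810.
θ_c = arcsin(0.8810) = 61.76°.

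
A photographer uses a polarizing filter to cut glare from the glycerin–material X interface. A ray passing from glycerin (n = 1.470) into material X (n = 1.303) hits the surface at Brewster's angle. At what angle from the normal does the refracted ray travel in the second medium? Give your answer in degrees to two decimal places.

First find Brewster's angle: tan θ_B = 1.303/1.470 = 0.8864, giving θ_B = 41.55°.
At Brewster's angle the reflected and refracted rays are perpendicular, so θ_t = 90° − θ_B = 90° − 41.55° = 48.45°.

θ_t ≈ 48.45°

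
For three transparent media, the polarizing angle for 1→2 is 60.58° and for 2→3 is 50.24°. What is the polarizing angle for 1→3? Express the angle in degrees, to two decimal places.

n₂/n₁ = tan 60.58° = 1.7733 and n₃/n₂ = tan 50.24° = 1.2019.
Multiplying, n₃/n₁ = 1.7733 × 1.2019 = 2.1314, and θ_B(1→3) = arctan 2.1314 = 64.86°.

θ_B ≈ 64.86°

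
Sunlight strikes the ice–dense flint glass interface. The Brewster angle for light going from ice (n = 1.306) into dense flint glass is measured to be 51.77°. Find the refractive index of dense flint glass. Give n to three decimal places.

Full polarization of the reflected beam means tan θ_B = n₂/n₁, where n₁ is the incident medium (ice).
n₂ = n₁ tan θ_B = 1.306 × tan 51.77° = 1.658.

n ≈ 1.658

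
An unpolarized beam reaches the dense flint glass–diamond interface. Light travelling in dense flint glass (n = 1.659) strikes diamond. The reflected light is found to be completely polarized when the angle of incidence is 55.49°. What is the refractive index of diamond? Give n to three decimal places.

At the polarizing angle, tan θ_B = n₂/n₁ with n₁ on the incident side (dense flint glass) and n₂ on the transmitted side (diamond).
n₂ = n₁ tan θ_B = 1.659 × tan 55.49° = 2.413.

n ≈ 2.413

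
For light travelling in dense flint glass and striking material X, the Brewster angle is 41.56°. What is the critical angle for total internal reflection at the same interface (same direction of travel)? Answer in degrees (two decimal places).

From Brewster, n₂/n₁ = tan θ_B = tan 41.56° = 0.8866.
Then sin θ_c = n₂/n₁ = 0.8866, so θ_c = arcsin 0.8866 = 62.45°.

θ_c ≈ 62.45°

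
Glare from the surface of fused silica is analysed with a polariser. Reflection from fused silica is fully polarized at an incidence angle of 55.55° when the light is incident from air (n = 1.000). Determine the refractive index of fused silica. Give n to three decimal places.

Brewster's law: tan θ_B = n₂/n₁ (light incident in air, refracted into fused silica).
n₂ = n₁ tan θ_B = 1.000 × tan 55.55° = 1.458.

n ≈ 1.458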